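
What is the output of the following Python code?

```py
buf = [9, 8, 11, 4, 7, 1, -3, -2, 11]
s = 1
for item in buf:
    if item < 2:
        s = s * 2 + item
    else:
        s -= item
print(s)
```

-319

item=9: not <2, s = 1-9 = -8
item=8: not <2, s = (-8)-8 = -16
item=11: not <2, s = (-16)-11 = -27
item=4: not <2, s = (-27)-4 = -31
item=7: not <2, s = (-31)-7 = -38
item=1: <2, s = (-38)*2+1 = -75
item=-3: <2, s = (-75)*2+(-3) = -153
item=-2: <2, s = (-153)*2+(-2) = -308
item=11: not <2, s = (-308)-11 = -319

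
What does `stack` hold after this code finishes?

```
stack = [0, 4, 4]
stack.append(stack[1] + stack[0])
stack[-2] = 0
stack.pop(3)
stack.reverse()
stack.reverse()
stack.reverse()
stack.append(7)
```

[0, 4, 0, 7]

append stack[1]+stack[0] = 4+0 = 4 → [0, 4, 4, 4]
stack[-2] = 0 → [0, 4, 0, 4]
pop(3) removes 4 → [0, 4, 0]
reverse → [0, 4, 0]
reverse → [0, 4, 0]
reverse → [0, 4, 0]
append 7 → [0, 4, 0, 7]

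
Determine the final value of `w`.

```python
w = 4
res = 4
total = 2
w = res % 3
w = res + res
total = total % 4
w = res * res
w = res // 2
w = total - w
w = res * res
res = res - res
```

16

w = 4%3 = 1
w = 4+4 = 8
total = 2%4 = 2
w = 4*4 = 16
w = 4//2 = 2
w = 2-2 = 0
w = 4*4 = 16
res = 4-4 = 0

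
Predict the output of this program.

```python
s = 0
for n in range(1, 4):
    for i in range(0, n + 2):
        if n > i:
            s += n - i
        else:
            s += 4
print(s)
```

34

n=1,i=0: 1>0, s = 0+1 = 1
n=1,i=1: not 1>1, s = 1+4 = 5
n=1,i=2: not 1>2, s = 5+4 = 9
n=2,i=0: 2>0, s = 9+2 = 11
n=2,i=1: 2>1, s = 11+1 = 12
n=2,i=2: not 2>2, s = 12+4 = 16
n=2,i=3: not 2>3, s = 16+4 = 20
n=3,i=0: 3>0, s = 20+3 = 23
n=3,i=1: 3>1, s = 23+2 = 25
n=3,i=2: 3>2, s = 25+1 = 26
n=3,i=3: not 3>3, s = 26+4 = 30
n=3,i=4: not 3>4, s = 30+4 = 34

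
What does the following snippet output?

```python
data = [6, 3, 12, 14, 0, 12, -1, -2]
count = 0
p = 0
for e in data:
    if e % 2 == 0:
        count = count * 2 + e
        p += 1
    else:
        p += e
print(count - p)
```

e=6: even, count = 0*2+6 = 6; p=1
e=3: not even; p=4
e=12: even, count = 6*2+12 = 24; p=5
e=14: even, count = 24*2+14 = 62; p=6
e=0: even, count = 62*2+0 = 124; p=7
e=12: even, count = 124*2+12 = 260; p=8
e=-1: not even; p=7
e=-2: even, count = 260*2+(-2) = 518; p=8
count-p = 518-8 = 510

510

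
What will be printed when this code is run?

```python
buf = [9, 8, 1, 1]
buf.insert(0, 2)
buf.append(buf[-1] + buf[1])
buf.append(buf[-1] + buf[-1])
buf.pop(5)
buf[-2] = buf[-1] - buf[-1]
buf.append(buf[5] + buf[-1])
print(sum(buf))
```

insert 2 at 0 → [2, 9, 8, 1, 1]
append buf[-1]+buf[1] = 1+9 = 10 → [2, 9, 8, 1, 1, 10]
append buf[-1]+buf[-1] = 10+10 = 20 → [2, 9, 8, 1, 1, 10, 20]
pop(5) removes 10 → [2, 9, 8, 1, 1, 20]
buf[-2] = buf[-1]-buf[-1] = 20-20 = 0 → [2, 9, 8, 1, 0, 20]
append buf[5]+buf[-1] = 20+20 = 40 → [2, 9, 8, 1, 0, 20, 40]
sum = 80

80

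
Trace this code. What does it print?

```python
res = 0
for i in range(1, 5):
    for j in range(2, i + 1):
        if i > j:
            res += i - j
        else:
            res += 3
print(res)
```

13

i=2,j=2: not 2>2, res = 0+3 = 3
i=3,j=2: 3>2, res = 3+1 = 4
i=3,j=3: not 3>3, res = 4+3 = 7
i=4,j=2: 4>2, res = 7+2 = 9
i=4,j=3: 4>3, res = 9+1 = 10
i=4,j=4: not 4>4, res = 10+3 = 13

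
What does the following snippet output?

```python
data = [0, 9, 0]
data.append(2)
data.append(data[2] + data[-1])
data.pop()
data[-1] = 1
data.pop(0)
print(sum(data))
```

10

append 2 → [0, 9, 0, 2]
append data[2]+data[-1] = 0+2 = 2 → [0, 9, 0, 2, 2]
pop() removes 2 → [0, 9, 0, 2]
data[-1] = 1 → [0, 9, 0, 1]
pop(0) removes 0 → [9, 0, 1]
sum = 10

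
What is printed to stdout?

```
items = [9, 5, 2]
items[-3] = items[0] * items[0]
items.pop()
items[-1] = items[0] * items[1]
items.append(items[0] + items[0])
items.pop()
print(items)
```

items[-3] = items[0]*items[0] = 9*9 = 81 → [81, 5, 2]
pop() removes 2 → [81, 5]
items[-1] = items[0]*items[1] = 81*5 = 405 → [81, 405]
append items[0]+items[0] = 81+81 = 162 → [81, 405, 162]
pop() removes 162 → [81, 405]

[81, 405]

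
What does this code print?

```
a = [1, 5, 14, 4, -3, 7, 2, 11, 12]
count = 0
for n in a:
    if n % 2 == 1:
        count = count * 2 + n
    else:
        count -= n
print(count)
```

-91

n=1: odd, count = 0*2+1 = 1
n=5: odd, count = 1*2+5 = 7
n=14: not odd, count = 7-14 = -7
n=4: not odd, count = (-7)-4 = -11
n=-3: odd, count = (-11)*2+(-3) = -25
n=7: odd, count = (-25)*2+7 = -43
n=2: not odd, count = (-43)-2 = -45
n=11: odd, count = (-45)*2+11 = -79
n=12: not odd, count = (-79)-12 = -91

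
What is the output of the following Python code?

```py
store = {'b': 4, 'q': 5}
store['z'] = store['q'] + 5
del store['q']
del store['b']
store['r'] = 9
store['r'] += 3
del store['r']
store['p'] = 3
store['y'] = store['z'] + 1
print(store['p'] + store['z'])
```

13

store['z'] = store['q']+5 = 10 → {'b': 4, 'q': 5, 'z': 10}
del 'q' → {'b': 4, 'z': 10}
del 'b' → {'z': 10}
store['r'] = 9 → {'z': 10, 'r': 9}
store['r'] = 9+3 = 12 → {'z': 10, 'r': 12}
del 'r' → {'z': 10}
store['p'] = 3 → {'z': 10, 'p': 3}
store['y'] = store['z']+1 = 11 → {'z': 10, 'p': 3, 'y': 11}
store['p']+store['z'] = 3+10 = 13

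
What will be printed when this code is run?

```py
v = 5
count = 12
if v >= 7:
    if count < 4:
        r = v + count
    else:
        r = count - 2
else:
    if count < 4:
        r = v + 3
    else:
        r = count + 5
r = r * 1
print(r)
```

17

v=5, count=12
v >= 7 is False; count < 4 is False
→ r = count + 5 = 17
r = 17*1 = 17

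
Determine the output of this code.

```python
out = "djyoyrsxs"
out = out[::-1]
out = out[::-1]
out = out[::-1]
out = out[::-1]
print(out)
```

reverse → 'sxsryoyjd'
reverse → 'djyoyrsxs'
reverse → 'sxsryoyjd'
reverse → 'djyoyrsxs'

djyoyrsxs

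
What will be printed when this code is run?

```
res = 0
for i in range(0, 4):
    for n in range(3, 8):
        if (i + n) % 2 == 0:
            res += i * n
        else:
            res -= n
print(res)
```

i=0,n=3: odd sum, res = 0-3 = -3
i=0,n=4: even sum, res = (-3)+0 = -3
i=0,n=5: odd sum, res = (-3)-5 = -8
i=0,n=6: even sum, res = (-8)+0 = -8
i=0,n=7: odd sum, res = (-8)-7 = -15
i=1,n=3: even sum, res = (-15)+3 = -12
i=1,n=4: odd sum, res = (-12)-4 = -16
i=1,n=5: even sum, res = (-16)+5 = -11
i=1,n=6: odd sum, res = (-11)-6 = -17
i=1,n=7: even sum, res = (-17)+7 = -10
i=2,n=3: odd sum, res = (-10)-3 = -13
i=2,n=4: even sum, res = (-13)+8 = -5
i=2,n=5: odd sum, res = (-5)-5 = -10
i=2,n=6: even sum, res = (-10)+12 = 2
i=2,n=7: odd sum, res = 2-7 = -5
i=3,n=3: even sum, res = (-5)+9 = 4
i=3,n=4: odd sum, res = 4-4 = 0
i=3,n=5: even sum, res = 0+15 = 15
i=3,n=6: odd sum, res = 15-6 = 9
i=3,n=7: even sum, res = 9+21 = 30

30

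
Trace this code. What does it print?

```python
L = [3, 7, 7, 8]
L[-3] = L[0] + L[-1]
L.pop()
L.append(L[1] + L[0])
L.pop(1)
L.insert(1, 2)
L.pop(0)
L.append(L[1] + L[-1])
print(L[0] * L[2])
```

28

L[-3] = L[0]+L[-1] = 3+8 = 11 → [3, 11, 7, 8]
pop() removes 8 → [3, 11, 7]
append L[1]+L[0] = 11+3 = 14 → [3, 11, 7, 14]
pop(1) removes 11 → [3, 7, 14]
insert 2 at 1 → [3, 2, 7, 14]
pop(0) removes 3 → [2, 7, 14]
append L[1]+L[-1] = 7+14 = 21 → [2, 7, 14, 21]
L[0]*L[2] = 2*14 = 28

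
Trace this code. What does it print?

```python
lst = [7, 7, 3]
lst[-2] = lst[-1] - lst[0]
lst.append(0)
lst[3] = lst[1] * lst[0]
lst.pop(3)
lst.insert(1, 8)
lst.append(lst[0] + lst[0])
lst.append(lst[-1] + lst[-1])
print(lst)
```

lst[-2] = lst[-1]-lst[0] = 3-7 = -4 → [7, -4, 3]
append 0 → [7, -4, 3, 0]
lst[3] = lst[1]*lst[0] = (-4)*7 = -28 → [7, -4, 3, -28]
pop(3) removes -28 → [7, -4, 3]
insert 8 at 1 → [7, 8, -4, 3]
append lst[0]+lst[0] = 7+7 = 14 → [7, 8, -4, 3, 14]
append lst[-1]+lst[-1] = 14+14 = 28 → [7, 8, -4, 3, 14, 28]

[7, 8, -4, 3, 14, 28]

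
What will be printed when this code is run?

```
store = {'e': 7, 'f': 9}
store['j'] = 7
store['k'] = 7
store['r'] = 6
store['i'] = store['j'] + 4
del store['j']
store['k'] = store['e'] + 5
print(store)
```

store['j'] = 7 → {'e': 7, 'f': 9, 'j': 7}
store['k'] = 7 → {'e': 7, 'f': 9, 'j': 7, 'k': 7}
store['r'] = 6 → {'e': 7, 'f': 9, 'j': 7, 'k': 7, 'r': 6}
store['i'] = store['j']+4 = 11 → {'e': 7, 'f': 9, 'j': 7, 'k': 7, 'r': 6, 'i': 11}
del 'j' → {'e': 7, 'f': 9, 'k': 7, 'r': 6, 'i': 11}
store['k'] = store['e']+5 = 12 → {'e': 7, 'f': 9, 'k': 12, 'r': 6, 'i': 11}

{'e': 7, 'f': 9, 'k': 12, 'r': 6, 'i': 11}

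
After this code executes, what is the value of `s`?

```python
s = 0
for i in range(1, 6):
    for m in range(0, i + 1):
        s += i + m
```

i=1,m=0: s = 0+1 = 1
i=1,m=1: s = 1+2 = 3
i=2,m=0: s = 3+2 = 5
i=2,m=1: s = 5+3 = 8
i=2,m=2: s = 8+4 = 12
i=3,m=0: s = 12+3 = 15
i=3,m=1: s = 15+4 = 19
i=3,m=2: s = 19+5 = 24
i=3,m=3: s = 24+6 = 30
i=4,m=0: s = 30+4 = 34
i=4,m=1: s = 34+5 = 39
i=4,m=2: s = 39+6 = 45
i=4,m=3: s = 45+7 = 52
i=4,m=4: s = 52+8 = 60
i=5,m=0: s = 60+5 = 65
i=5,m=1: s = 65+6 = 71
i=5,m=2: s = 71+7 = 78
i=5,m=3: s = 78+8 = 86
i=5,m=4: s = 86+9 = 95
i=5,m=5: s = 95+10 = 105

105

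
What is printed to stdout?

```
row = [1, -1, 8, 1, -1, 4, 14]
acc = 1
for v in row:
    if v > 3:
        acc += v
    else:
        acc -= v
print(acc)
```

v=1: not >3, acc = 1-1 = 0
v=-1: not >3, acc = 0-(-1) = 1
v=8: >3, acc = 1+8 = 9
v=1: not >3, acc = 9-1 = 8
v=-1: not >3, acc = 8-(-1) = 9
v=4: >3, acc = 9+4 = 13
v=14: >3, acc = 13+14 = 27

27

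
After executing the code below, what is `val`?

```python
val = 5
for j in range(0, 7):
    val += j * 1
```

j=0: val = 5+0*1 = 5
j=1: val = 5+1*1 = 6
j=2: val = 6+2*1 = 8
j=3: val = 8+3*1 = 11
j=4: val = 11+4*1 = 15
j=5: val = 15+5*1 = 20
j=6: val = 20+6*1 = 26

26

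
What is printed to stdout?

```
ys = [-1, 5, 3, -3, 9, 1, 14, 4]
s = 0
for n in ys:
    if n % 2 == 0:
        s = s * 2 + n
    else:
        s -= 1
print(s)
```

n=-1: not even, s = 0-1 = -1
n=5: not even, s = (-1)-1 = -2
n=3: not even, s = (-2)-1 = -3
n=-3: not even, s = (-3)-1 = -4
n=9: not even, s = (-4)-1 = -5
n=1: not even, s = (-5)-1 = -6
n=14: even, s = (-6)*2+14 = 2
n=4: even, s = 2*2+4 = 8

8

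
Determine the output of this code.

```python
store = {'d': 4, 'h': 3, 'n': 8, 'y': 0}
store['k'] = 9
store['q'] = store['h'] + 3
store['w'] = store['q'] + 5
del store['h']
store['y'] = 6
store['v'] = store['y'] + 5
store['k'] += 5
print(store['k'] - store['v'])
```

3

store['k'] = 9 → {'d': 4, 'h': 3, 'n': 8, 'y': 0, 'k': 9}
store['q'] = store['h']+3 = 6 → {'d': 4, 'h': 3, 'n': 8, 'y': 0, 'k': 9, 'q': 6}
store['w'] = store['q']+5 = 11 → {'d': 4, 'h': 3, 'n': 8, 'y': 0, 'k': 9, 'q': 6, 'w': 11}
del 'h' → {'d': 4, 'n': 8, 'y': 0, 'k': 9, 'q': 6, 'w': 11}
store['y'] = 6 → {'d': 4, 'n': 8, 'y': 6, 'k': 9, 'q': 6, 'w': 11}
store['v'] = store['y']+5 = 11 → {'d': 4, 'n': 8, 'y': 6, 'k': 9, 'q': 6, 'w': 11, 'v': 11}
store['k'] = 9+5 = 14 → {'d': 4, 'n': 8, 'y': 6, 'k': 14, 'q': 6, 'w': 11, 'v': 11}
store['k']-store['v'] = 14-11 = 3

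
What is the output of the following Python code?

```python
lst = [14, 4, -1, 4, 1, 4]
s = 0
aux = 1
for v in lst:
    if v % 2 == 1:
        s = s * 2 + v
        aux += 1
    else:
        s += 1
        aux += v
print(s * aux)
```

v=14: not odd, s = 0+1 = 1; aux=15
v=4: not odd, s = 1+1 = 2; aux=19
v=-1: odd, s = 2*2+(-1) = 3; aux=20
v=4: not odd, s = 3+1 = 4; aux=24
v=1: odd, s = 4*2+1 = 9; aux=25
v=4: not odd, s = 9+1 = 10; aux=29
s*aux = 10*29 = 290

290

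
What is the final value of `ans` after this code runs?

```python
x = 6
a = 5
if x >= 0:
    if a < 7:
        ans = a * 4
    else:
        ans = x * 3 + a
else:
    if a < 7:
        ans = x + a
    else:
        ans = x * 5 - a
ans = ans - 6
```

14

x=6, a=5
x >= 0 is True; a < 7 is True
→ ans = a * 4 = 20
ans = 20-6 = 14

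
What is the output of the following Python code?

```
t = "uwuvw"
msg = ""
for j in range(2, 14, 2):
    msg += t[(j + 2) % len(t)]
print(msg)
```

j=2: add t[4]='w' → 'w'
j=4: add t[1]='w' → 'ww'
j=6: add t[3]='v' → 'wwv'
j=8: add t[0]='u' → 'wwvu'
j=10: add t[2]='u' → 'wwvuu'
j=12: add t[4]='w' → 'wwvuuw'

wwvuuw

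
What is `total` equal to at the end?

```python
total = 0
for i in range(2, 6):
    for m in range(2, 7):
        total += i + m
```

150

i=2,m=2: total = 0+4 = 4
i=2,m=3: total = 4+5 = 9
i=2,m=4: total = 9+6 = 15
i=2,m=5: total = 15+7 = 22
i=2,m=6: total = 22+8 = 30
i=3,m=2: total = 30+5 = 35
i=3,m=3: total = 35+6 = 41
i=3,m=4: total = 41+7 = 48
i=3,m=5: total = 48+8 = 56
i=3,m=6: total = 56+9 = 65
i=4,m=2: total = 65+6 = 71
i=4,m=3: total = 71+7 = 78
i=4,m=4: total = 78+8 = 86
i=4,m=5: total = 86+9 = 95
i=4,m=6: total = 95+10 = 105
i=5,m=2: total = 105+7 = 112
i=5,m=3: total = 112+8 = 120
i=5,m=4: total = 120+9 = 129
i=5,m=5: total = 129+10 = 139
i=5,m=6: total = 139+11 = 150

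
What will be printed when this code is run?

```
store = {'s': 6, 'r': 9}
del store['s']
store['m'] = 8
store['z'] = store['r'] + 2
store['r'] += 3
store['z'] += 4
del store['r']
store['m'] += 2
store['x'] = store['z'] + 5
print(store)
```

{'m': 10, 'z': 15, 'x': 20}

del 's' → {'r': 9}
store['m'] = 8 → {'r': 9, 'm': 8}
store['z'] = store['r']+2 = 11 → {'r': 9, 'm': 8, 'z': 11}
store['r'] = 9+3 = 12 → {'r': 12, 'm': 8, 'z': 11}
store['z'] = 11+4 = 15 → {'r': 12, 'm': 8, 'z': 15}
del 'r' → {'m': 8, 'z': 15}
store['m'] = 8+2 = 10 → {'m': 10, 'z': 15}
store['x'] = store['z']+5 = 20 → {'m': 10, 'z': 15, 'x': 20}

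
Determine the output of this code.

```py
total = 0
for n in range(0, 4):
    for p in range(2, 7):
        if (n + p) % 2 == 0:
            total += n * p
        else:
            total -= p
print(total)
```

16

n=0,p=2: even sum, total = 0+0 = 0
n=0,p=3: odd sum, total = 0-3 = -3
n=0,p=4: even sum, total = (-3)+0 = -3
n=0,p=5: odd sum, total = (-3)-5 = -8
n=0,p=6: even sum, total = (-8)+0 = -8
n=1,p=2: odd sum, total = (-8)-2 = -10
n=1,p=3: even sum, total = (-10)+3 = -7
n=1,p=4: odd sum, total = (-7)-4 = -11
n=1,p=5: even sum, total = (-11)+5 = -6
n=1,p=6: odd sum, total = (-6)-6 = -12
n=2,p=2: even sum, total = (-12)+4 = -8
n=2,p=3: odd sum, total = (-8)-3 = -11
n=2,p=4: even sum, total = (-11)+8 = -3
n=2,p=5: odd sum, total = (-3)-5 = -8
n=2,p=6: even sum, total = (-8)+12 = 4
n=3,p=2: odd sum, total = 4-2 = 2
n=3,p=3: even sum, total = 2+9 = 11
n=3,p=4: odd sum, total = 11-4 = 7
n=3,p=5: even sum, total = 7+15 = 22
n=3,p=6: odd sum, total = 22-6 = 16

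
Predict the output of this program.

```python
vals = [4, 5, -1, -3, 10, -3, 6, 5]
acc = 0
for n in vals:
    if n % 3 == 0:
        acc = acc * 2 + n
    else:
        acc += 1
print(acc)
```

n=4: not %3==0, acc = 0+1 = 1
n=5: not %3==0, acc = 1+1 = 2
n=-1: not %3==0, acc = 2+1 = 3
n=-3: %3==0, acc = 3*2+(-3) = 3
n=10: not %3==0, acc = 3+1 = 4
n=-3: %3==0, acc = 4*2+(-3) = 5
n=6: %3==0, acc = 5*2+6 = 16
n=5: not %3==0, acc = 16+1 = 17

17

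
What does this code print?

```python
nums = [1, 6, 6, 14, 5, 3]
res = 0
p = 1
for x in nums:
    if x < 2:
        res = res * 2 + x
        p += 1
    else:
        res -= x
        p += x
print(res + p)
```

x=1: <2, res = 0*2+1 = 1; p=2
x=6: not <2, res = 1-6 = -5; p=8
x=6: not <2, res = (-5)-6 = -11; p=14
x=14: not <2, res = (-11)-14 = -25; p=28
x=5: not <2, res = (-25)-5 = -30; p=33
x=3: not <2, res = (-30)-3 = -33; p=36
res+p = (-33)+36 = 3

3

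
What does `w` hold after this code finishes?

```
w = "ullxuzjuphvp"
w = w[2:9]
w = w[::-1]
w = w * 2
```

'pujzuxlpujzuxl'

slice [2:9] → 'lxuzjup'
reverse → 'pujzuxl'
repeat ×2 → 'pujzuxlpujzuxl'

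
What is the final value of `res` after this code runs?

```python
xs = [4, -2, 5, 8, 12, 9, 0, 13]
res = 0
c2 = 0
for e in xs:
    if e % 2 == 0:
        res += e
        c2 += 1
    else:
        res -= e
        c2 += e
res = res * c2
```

e=4: even, res = 0+4 = 4; c2=1
e=-2: even, res = 4+(-2) = 2; c2=2
e=5: not even, res = 2-5 = -3; c2=7
e=8: even, res = (-3)+8 = 5; c2=8
e=12: even, res = 5+12 = 17; c2=9
e=9: not even, res = 17-9 = 8; c2=18
e=0: even, res = 8+0 = 8; c2=19
e=13: not even, res = 8-13 = -5; c2=32
res*c2 = (-5)*32 = -160

-160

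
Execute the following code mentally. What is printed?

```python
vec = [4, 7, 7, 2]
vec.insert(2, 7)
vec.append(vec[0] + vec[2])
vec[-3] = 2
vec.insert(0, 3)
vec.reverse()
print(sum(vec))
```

36

insert 7 at 2 → [4, 7, 7, 7, 2]
append vec[0]+vec[2] = 4+7 = 11 → [4, 7, 7, 7, 2, 11]
vec[-3] = 2 → [4, 7, 7, 2, 2, 11]
insert 3 at 0 → [3, 4, 7, 7, 2, 2, 11]
reverse → [11, 2, 2, 7, 7, 4, 3]
sum = 36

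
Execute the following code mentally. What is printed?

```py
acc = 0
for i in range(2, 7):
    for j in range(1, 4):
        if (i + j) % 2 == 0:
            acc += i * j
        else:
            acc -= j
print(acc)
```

40

i=2,j=1: odd sum, acc = 0-1 = -1
i=2,j=2: even sum, acc = (-1)+4 = 3
i=2,j=3: odd sum, acc = 3-3 = 0
i=3,j=1: even sum, acc = 0+3 = 3
i=3,j=2: odd sum, acc = 3-2 = 1
i=3,j=3: even sum, acc = 1+9 = 10
i=4,j=1: odd sum, acc = 10-1 = 9
i=4,j=2: even sum, acc = 9+8 = 17
i=4,j=3: odd sum, acc = 17-3 = 14
i=5,j=1: even sum, acc = 14+5 = 19
i=5,j=2: odd sum, acc = 19-2 = 17
i=5,j=3: even sum, acc = 17+15 = 32
i=6,j=1: odd sum, acc = 32-1 = 31
i=6,j=2: even sum, acc = 31+12 = 43
i=6,j=3: odd sum, acc = 43-3 = 40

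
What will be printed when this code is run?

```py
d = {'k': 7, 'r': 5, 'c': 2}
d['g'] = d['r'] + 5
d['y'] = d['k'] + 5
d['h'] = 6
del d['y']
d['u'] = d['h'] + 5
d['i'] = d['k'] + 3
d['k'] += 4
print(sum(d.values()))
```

55

d['g'] = d['r']+5 = 10 → {'k': 7, 'r': 5, 'c': 2, 'g': 10}
d['y'] = d['k']+5 = 12 → {'k': 7, 'r': 5, 'c': 2, 'g': 10, 'y': 12}
d['h'] = 6 → {'k': 7, 'r': 5, 'c': 2, 'g': 10, 'y': 12, 'h': 6}
del 'y' → {'k': 7, 'r': 5, 'c': 2, 'g': 10, 'h': 6}
d['u'] = d['h']+5 = 11 → {'k': 7, 'r': 5, 'c': 2, 'g': 10, 'h': 6, 'u': 11}
d['i'] = d['k']+3 = 10 → {'k': 7, 'r': 5, 'c': 2, 'g': 10, 'h': 6, 'u': 11, 'i': 10}
d['k'] = 7+4 = 11 → {'k': 11, 'r': 5, 'c': 2, 'g': 10, 'h': 6, 'u': 11, 'i': 10}
sum of values = 55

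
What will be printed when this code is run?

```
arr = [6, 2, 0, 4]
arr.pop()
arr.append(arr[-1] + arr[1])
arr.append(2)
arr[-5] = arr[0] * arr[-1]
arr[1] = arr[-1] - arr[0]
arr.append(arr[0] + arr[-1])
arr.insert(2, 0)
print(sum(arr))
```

20

pop() removes 4 → [6, 2, 0]
append arr[-1]+arr[1] = 0+2 = 2 → [6, 2, 0, 2]
append 2 → [6, 2, 0, 2, 2]
arr[-5] = arr[0]*arr[-1] = 6*2 = 12 → [12, 2, 0, 2, 2]
arr[1] = arr[-1]-arr[0] = 2-12 = -10 → [12, -10, 0, 2, 2]
append arr[0]+arr[-1] = 12+2 = 14 → [12, -10, 0, 2, 2, 14]
insert 0 at 2 → [12, -10, 0, 0, 2, 2, 14]
sum = 20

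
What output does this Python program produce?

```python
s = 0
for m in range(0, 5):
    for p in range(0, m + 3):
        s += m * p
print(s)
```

155

m=0,p=0: s = 0+0 = 0
m=0,p=1: s = 0+0 = 0
m=0,p=2: s = 0+0 = 0
m=1,p=0: s = 0+0 = 0
m=1,p=1: s = 0+1 = 1
m=1,p=2: s = 1+2 = 3
m=1,p=3: s = 3+3 = 6
m=2,p=0: s = 6+0 = 6
m=2,p=1: s = 6+2 = 8
m=2,p=2: s = 8+4 = 12
m=2,p=3: s = 12+6 = 18
m=2,p=4: s = 18+8 = 26
m=3,p=0: s = 26+0 = 26
m=3,p=1: s = 26+3 = 29
m=3,p=2: s = 29+6 = 35
m=3,p=3: s = 35+9 = 44
m=3,p=4: s = 44+12 = 56
m=3,p=5: s = 56+15 = 71
m=4,p=0: s = 71+0 = 71
m=4,p=1: s = 71+4 = 75
m=4,p=2: s = 75+8 = 83
m=4,p=3: s = 83+12 = 95
m=4,p=4: s = 95+16 = 111
m=4,p=5: s = 111+20 = 131
m=4,p=6: s = 131+24 = 155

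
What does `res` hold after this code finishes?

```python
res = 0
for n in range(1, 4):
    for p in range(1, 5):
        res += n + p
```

n=1,p=1: res = 0+2 = 2
n=1,p=2: res = 2+3 = 5
n=1,p=3: res = 5+4 = 9
n=1,p=4: res = 9+5 = 14
n=2,p=1: res = 14+3 = 17
n=2,p=2: res = 17+4 = 21
n=2,p=3: res = 21+5 = 26
n=2,p=4: res = 26+6 = 32
n=3,p=1: res = 32+4 = 36
n=3,p=2: res = 36+5 = 41
n=3,p=3: res = 41+6 = 47
n=3,p=4: res = 47+7 = 54

54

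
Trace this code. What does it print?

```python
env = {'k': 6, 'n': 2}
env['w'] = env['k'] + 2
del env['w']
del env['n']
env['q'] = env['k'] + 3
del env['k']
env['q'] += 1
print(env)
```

{'q': 10}

env['w'] = env['k']+2 = 8 → {'k': 6, 'n': 2, 'w': 8}
del 'w' → {'k': 6, 'n': 2}
del 'n' → {'k': 6}
env['q'] = env['k']+3 = 9 → {'k': 6, 'q': 9}
del 'k' → {'q': 9}
env['q'] = 9+1 = 10 → {'q': 10}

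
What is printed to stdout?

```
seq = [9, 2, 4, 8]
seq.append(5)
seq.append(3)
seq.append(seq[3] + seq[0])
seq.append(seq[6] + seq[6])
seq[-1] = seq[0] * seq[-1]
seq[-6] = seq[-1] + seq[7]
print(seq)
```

append 5 → [9, 2, 4, 8, 5]
append 3 → [9, 2, 4, 8, 5, 3]
append seq[3]+seq[0] = 8+9 = 17 → [9, 2, 4, 8, 5, 3, 17]
append seq[6]+seq[6] = 17+17 = 34 → [9, 2, 4, 8, 5, 3, 17, 34]
seq[-1] = seq[0]*seq[-1] = 9*34 = 306 → [9, 2, 4, 8, 5, 3, 17, 306]
seq[-6] = seq[-1]+seq[7] = 306+306 = 612 → [9, 2, 612, 8, 5, 3, 17, 306]

[9, 2, 612, 8, 5, 3, 17, 306]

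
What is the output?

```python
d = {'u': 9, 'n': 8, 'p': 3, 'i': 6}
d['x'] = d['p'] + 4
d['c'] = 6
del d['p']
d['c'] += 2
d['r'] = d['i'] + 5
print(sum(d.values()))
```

49

d['x'] = d['p']+4 = 7 → {'u': 9, 'n': 8, 'p': 3, 'i': 6, 'x': 7}
d['c'] = 6 → {'u': 9, 'n': 8, 'p': 3, 'i': 6, 'x': 7, 'c': 6}
del 'p' → {'u': 9, 'n': 8, 'i': 6, 'x': 7, 'c': 6}
d['c'] = 6+2 = 8 → {'u': 9, 'n': 8, 'i': 6, 'x': 7, 'c': 8}
d['r'] = d['i']+5 = 11 → {'u': 9, 'n': 8, 'i': 6, 'x': 7, 'c': 8, 'r': 11}
sum of values = 49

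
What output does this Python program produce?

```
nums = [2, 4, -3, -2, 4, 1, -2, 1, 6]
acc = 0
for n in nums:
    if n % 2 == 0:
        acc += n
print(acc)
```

12

n=2: even, acc = 0+2 = 2
n=4: even, acc = 2+4 = 6
n=-3: not even
n=-2: even, acc = 6+(-2) = 4
n=4: even, acc = 4+4 = 8
n=1: not even
n=-2: even, acc = 8+(-2) = 6
n=1: not even
n=6: even, acc = 6+6 = 12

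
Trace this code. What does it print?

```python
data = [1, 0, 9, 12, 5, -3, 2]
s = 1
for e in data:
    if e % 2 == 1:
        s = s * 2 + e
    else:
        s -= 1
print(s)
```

e=1: odd, s = 1*2+1 = 3
e=0: not odd, s = 3-1 = 2
e=9: odd, s = 2*2+9 = 13
e=12: not odd, s = 13-1 = 12
e=5: odd, s = 12*2+5 = 29
e=-3: odd, s = 29*2+(-3) = 55
e=2: not odd, s = 55-1 = 54

54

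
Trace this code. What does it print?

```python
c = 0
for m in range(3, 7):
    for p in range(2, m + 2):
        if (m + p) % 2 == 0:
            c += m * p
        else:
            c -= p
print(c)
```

m=3,p=2: odd sum, c = 0-2 = -2
m=3,p=3: even sum, c = (-2)+9 = 7
m=3,p=4: odd sum, c = 7-4 = 3
m=4,p=2: even sum, c = 3+8 = 11
m=4,p=3: odd sum, c = 11-3 = 8
m=4,p=4: even sum, c = 8+16 = 24
m=4,p=5: odd sum, c = 24-5 = 19
m=5,p=2: odd sum, c = 19-2 = 17
m=5,p=3: even sum, c = 17+15 = 32
m=5,p=4: odd sum, c = 32-4 = 28
m=5,p=5: even sum, c = 28+25 = 53
m=5,p=6: odd sum, c = 53-6 = 47
m=6,p=2: even sum, c = 47+12 = 59
m=6,p=3: odd sum, c = 59-3 = 56
m=6,p=4: even sum, c = 56+24 = 80
m=6,p=5: odd sum, c = 80-5 = 75
m=6,p=6: even sum, c = 75+36 = 111
m=6,p=7: odd sum, c = 111-7 = 104

104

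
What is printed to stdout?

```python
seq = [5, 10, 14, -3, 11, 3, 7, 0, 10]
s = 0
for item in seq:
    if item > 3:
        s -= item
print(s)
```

-57

item=5: >3, s = 0-5 = -5
item=10: >3, s = (-5)-10 = -15
item=14: >3, s = (-15)-14 = -29
item=-3: not >3
item=11: >3, s = (-29)-11 = -40
item=3: not >3
item=7: >3, s = (-40)-7 = -47
item=0: not >3
item=10: >3, s = (-47)-10 = -57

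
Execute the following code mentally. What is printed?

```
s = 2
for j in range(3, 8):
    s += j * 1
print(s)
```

j=3: s = 2+3*1 = 5
j=4: s = 5+4*1 = 9
j=5: s = 9+5*1 = 14
j=6: s = 14+6*1 = 20
j=7: s = 20+7*1 = 27

27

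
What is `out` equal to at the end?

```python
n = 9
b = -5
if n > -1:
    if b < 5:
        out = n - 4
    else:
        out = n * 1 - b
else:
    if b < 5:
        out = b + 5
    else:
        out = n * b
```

n=9, b=-5
n > -1 is True; b < 5 is True
→ out = n - 4 = 5

5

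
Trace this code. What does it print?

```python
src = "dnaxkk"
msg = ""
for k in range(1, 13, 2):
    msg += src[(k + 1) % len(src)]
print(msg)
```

k=1: add src[2]='a' → 'a'
k=3: add src[4]='k' → 'ak'
k=5: add src[0]='d' → 'akd'
k=7: add src[2]='a' → 'akda'
k=9: add src[4]='k' → 'akdak'
k=11: add src[0]='d' → 'akdakd'

akdakd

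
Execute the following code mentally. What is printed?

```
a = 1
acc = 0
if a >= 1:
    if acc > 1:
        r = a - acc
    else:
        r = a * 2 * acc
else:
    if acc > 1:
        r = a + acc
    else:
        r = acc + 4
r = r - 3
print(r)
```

-3

a=1, acc=0
a >= 1 is True; acc > 1 is False
→ r = a * 2 * acc = 0
r = 0-3 = -3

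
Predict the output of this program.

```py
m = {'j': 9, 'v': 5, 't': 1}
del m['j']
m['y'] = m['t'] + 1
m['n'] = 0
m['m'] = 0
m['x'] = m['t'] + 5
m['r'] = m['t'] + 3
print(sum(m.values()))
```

del 'j' → {'v': 5, 't': 1}
m['y'] = m['t']+1 = 2 → {'v': 5, 't': 1, 'y': 2}
m['n'] = 0 → {'v': 5, 't': 1, 'y': 2, 'n': 0}
m['m'] = 0 → {'v': 5, 't': 1, 'y': 2, 'n': 0, 'm': 0}
m['x'] = m['t']+5 = 6 → {'v': 5, 't': 1, 'y': 2, 'n': 0, 'm': 0, 'x': 6}
m['r'] = m['t']+3 = 4 → {'v': 5, 't': 1, 'y': 2, 'n': 0, 'm': 0, 'x': 6, 'r': 4}
sum of values = 18

18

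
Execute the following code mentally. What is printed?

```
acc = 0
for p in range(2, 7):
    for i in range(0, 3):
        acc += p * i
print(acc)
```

p=2,i=0: acc = 0+0 = 0
p=2,i=1: acc = 0+2 = 2
p=2,i=2: acc = 2+4 = 6
p=3,i=0: acc = 6+0 = 6
p=3,i=1: acc = 6+3 = 9
p=3,i=2: acc = 9+6 = 15
p=4,i=0: acc = 15+0 = 15
p=4,i=1: acc = 15+4 = 19
p=4,i=2: acc = 19+8 = 27
p=5,i=0: acc = 27+0 = 27
p=5,i=1: acc = 27+5 = 32
p=5,i=2: acc = 32+10 = 42
p=6,i=0: acc = 42+0 = 42
p=6,i=1: acc = 42+6 = 48
p=6,i=2: acc = 48+12 = 60

60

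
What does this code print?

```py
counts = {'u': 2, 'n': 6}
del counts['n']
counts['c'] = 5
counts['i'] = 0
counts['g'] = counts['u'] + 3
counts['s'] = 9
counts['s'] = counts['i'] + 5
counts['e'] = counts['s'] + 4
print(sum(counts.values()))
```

del 'n' → {'u': 2}
counts['c'] = 5 → {'u': 2, 'c': 5}
counts['i'] = 0 → {'u': 2, 'c': 5, 'i': 0}
counts['g'] = counts['u']+3 = 5 → {'u': 2, 'c': 5, 'i': 0, 'g': 5}
counts['s'] = 9 → {'u': 2, 'c': 5, 'i': 0, 'g': 5, 's': 9}
counts['s'] = counts['i']+5 = 5 → {'u': 2, 'c': 5, 'i': 0, 'g': 5, 's': 5}
counts['e'] = counts['s']+4 = 9 → {'u': 2, 'c': 5, 'i': 0, 'g': 5, 's': 5, 'e': 9}
sum of values = 26

26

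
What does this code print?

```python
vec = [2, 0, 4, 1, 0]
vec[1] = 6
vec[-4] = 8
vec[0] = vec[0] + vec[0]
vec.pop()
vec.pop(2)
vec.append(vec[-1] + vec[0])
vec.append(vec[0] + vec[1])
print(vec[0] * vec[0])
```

vec[1] = 6 → [2, 6, 4, 1, 0]
vec[-4] = 8 → [2, 8, 4, 1, 0]
vec[0] = vec[0]+vec[0] = 2+2 = 4 → [4, 8, 4, 1, 0]
pop() removes 0 → [4, 8, 4, 1]
pop(2) removes 4 → [4, 8, 1]
append vec[-1]+vec[0] = 1+4 = 5 → [4, 8, 1, 5]
append vec[0]+vec[1] = 4+8 = 12 → [4, 8, 1, 5, 12]
vec[0]*vec[0] = 4*4 = 16

16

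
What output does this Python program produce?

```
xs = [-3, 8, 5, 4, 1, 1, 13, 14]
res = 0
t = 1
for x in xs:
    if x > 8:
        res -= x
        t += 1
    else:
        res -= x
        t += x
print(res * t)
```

-817

x=-3: not >8, res = 0-(-3) = 3; t=-2
x=8: not >8, res = 3-8 = -5; t=6
x=5: not >8, res = (-5)-5 = -10; t=11
x=4: not >8, res = (-10)-4 = -14; t=15
x=1: not >8, res = (-14)-1 = -15; t=16
x=1: not >8, res = (-15)-1 = -16; t=17
x=13: >8, res = (-16)-13 = -29; t=18
x=14: >8, res = (-29)-14 = -43; t=19
res*t = (-43)*19 = -817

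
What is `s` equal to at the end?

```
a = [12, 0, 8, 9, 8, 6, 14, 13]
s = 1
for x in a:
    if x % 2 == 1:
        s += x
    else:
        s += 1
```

x=12: not odd, s = 1+1 = 2
x=0: not odd, s = 2+1 = 3
x=8: not odd, s = 3+1 = 4
x=9: odd, s = 4+9 = 13
x=8: not odd, s = 13+1 = 14
x=6: not odd, s = 14+1 = 15
x=14: not odd, s = 15+1 = 16
x=13: odd, s = 16+13 = 29

29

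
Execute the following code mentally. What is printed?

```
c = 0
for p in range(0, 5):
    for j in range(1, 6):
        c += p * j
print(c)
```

p=0,j=1: c = 0+0 = 0
p=0,j=2: c = 0+0 = 0
p=0,j=3: c = 0+0 = 0
p=0,j=4: c = 0+0 = 0
p=0,j=5: c = 0+0 = 0
p=1,j=1: c = 0+1 = 1
p=1,j=2: c = 1+2 = 3
p=1,j=3: c = 3+3 = 6
p=1,j=4: c = 6+4 = 10
p=1,j=5: c = 10+5 = 15
p=2,j=1: c = 15+2 = 17
p=2,j=2: c = 17+4 = 21
p=2,j=3: c = 21+6 = 27
p=2,j=4: c = 27+8 = 35
p=2,j=5: c = 35+10 = 45
p=3,j=1: c = 45+3 = 48
p=3,j=2: c = 48+6 = 54
p=3,j=3: c = 54+9 = 63
p=3,j=4: c = 63+12 = 75
p=3,j=5: c = 75+15 = 90
p=4,j=1: c = 90+4 = 94
p=4,j=2: c = 94+8 = 102
p=4,j=3: c = 102+12 = 114
p=4,j=4: c = 114+16 = 130
p=4,j=5: c = 130+20 = 150

150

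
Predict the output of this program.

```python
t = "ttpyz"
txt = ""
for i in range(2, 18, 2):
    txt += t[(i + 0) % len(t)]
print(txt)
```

i=2: add t[2]='p' → 'p'
i=4: add t[4]='z' → 'pz'
i=6: add t[1]='t' → 'pzt'
i=8: add t[3]='y' → 'pzty'
i=10: add t[0]='t' → 'pztyt'
i=12: add t[2]='p' → 'pztytp'
i=14: add t[4]='z' → 'pztytpz'
i=16: add t[1]='t' → 'pztytpzt'

pztytpzt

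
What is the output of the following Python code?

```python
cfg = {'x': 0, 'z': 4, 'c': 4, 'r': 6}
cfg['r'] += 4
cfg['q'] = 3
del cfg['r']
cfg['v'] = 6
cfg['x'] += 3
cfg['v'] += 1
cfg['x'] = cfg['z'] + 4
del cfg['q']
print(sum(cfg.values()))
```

cfg['r'] = 6+4 = 10 → {'x': 0, 'z': 4, 'c': 4, 'r': 10}
cfg['q'] = 3 → {'x': 0, 'z': 4, 'c': 4, 'r': 10, 'q': 3}
del 'r' → {'x': 0, 'z': 4, 'c': 4, 'q': 3}
cfg['v'] = 6 → {'x': 0, 'z': 4, 'c': 4, 'q': 3, 'v': 6}
cfg['x'] = 0+3 = 3 → {'x': 3, 'z': 4, 'c': 4, 'q': 3, 'v': 6}
cfg['v'] = 6+1 = 7 → {'x': 3, 'z': 4, 'c': 4, 'q': 3, 'v': 7}
cfg['x'] = cfg['z']+4 = 8 → {'x': 8, 'z': 4, 'c': 4, 'q': 3, 'v': 7}
del 'q' → {'x': 8, 'z': 4, 'c': 4, 'v': 7}
sum of values = 23

23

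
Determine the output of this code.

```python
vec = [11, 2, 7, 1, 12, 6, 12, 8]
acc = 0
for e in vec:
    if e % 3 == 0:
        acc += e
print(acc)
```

e=11: not %3==0
e=2: not %3==0
e=7: not %3==0
e=1: not %3==0
e=12: %3==0, acc = 0+12 = 12
e=6: %3==0, acc = 12+6 = 18
e=12: %3==0, acc = 18+12 = 30
e=8: not %3==0

30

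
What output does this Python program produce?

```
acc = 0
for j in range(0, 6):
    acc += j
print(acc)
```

15

j=0: acc = 0+0 = 0
j=1: acc = 0+1 = 1
j=2: acc = 1+2 = 3
j=3: acc = 3+3 = 6
j=4: acc = 6+4 = 10
j=5: acc = 10+5 = 15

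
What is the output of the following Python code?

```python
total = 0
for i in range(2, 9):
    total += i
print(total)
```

i=2: total = 0+2 = 2
i=3: total = 2+3 = 5
i=4: total = 5+4 = 9
i=5: total = 9+5 = 14
i=6: total = 14+6 = 20
i=7: total = 20+7 = 27
i=8: total = 27+8 = 35

35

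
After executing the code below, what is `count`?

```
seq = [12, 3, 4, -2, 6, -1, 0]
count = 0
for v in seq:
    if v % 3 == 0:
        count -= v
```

-21

v=12: %3==0, count = 0-12 = -12
v=3: %3==0, count = (-12)-3 = -15
v=4: not %3==0
v=-2: not %3==0
v=6: %3==0, count = (-15)-6 = -21
v=-1: not %3==0
v=0: %3==0, count = (-21)-0 = -21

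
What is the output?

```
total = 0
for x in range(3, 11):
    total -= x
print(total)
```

x=3: total = 0-3 = -3
x=4: total = (-3)-4 = -7
x=5: total = (-7)-5 = -12
x=6: total = (-12)-6 = -18
x=7: total = (-18)-7 = -25
x=8: total = (-25)-8 = -33
x=9: total = (-33)-9 = -42
x=10: total = (-42)-10 = -52

-52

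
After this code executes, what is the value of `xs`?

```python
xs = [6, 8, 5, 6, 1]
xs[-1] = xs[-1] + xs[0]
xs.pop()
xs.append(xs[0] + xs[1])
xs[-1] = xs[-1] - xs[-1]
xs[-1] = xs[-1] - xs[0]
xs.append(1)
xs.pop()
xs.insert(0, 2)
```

xs[-1] = xs[-1]+xs[0] = 1+6 = 7 → [6, 8, 5, 6, 7]
pop() removes 7 → [6, 8, 5, 6]
append xs[0]+xs[1] = 6+8 = 14 → [6, 8, 5, 6, 14]
xs[-1] = xs[-1]-xs[-1] = 14-14 = 0 → [6, 8, 5, 6, 0]
xs[-1] = xs[-1]-xs[0] = 0-6 = -6 → [6, 8, 5, 6, -6]
append 1 → [6, 8, 5, 6, -6, 1]
pop() removes 1 → [6, 8, 5, 6, -6]
insert 2 at 0 → [2, 6, 8, 5, 6, -6]

[2, 6, 8, 5, 6, -6]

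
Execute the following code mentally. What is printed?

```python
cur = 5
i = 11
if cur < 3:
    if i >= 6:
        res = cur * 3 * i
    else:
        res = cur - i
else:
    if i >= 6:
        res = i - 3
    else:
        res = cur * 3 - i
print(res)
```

8

cur=5, i=11
cur < 3 is False; i >= 6 is True
→ res = i - 3 = 8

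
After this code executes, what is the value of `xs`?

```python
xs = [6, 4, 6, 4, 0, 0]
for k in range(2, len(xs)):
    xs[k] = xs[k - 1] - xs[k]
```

[6, 4, -2, -6, -6, -6]

k=2: xs[2] = 4-6 = -2 → [6, 4, -2, 4, 0, 0]
k=3: xs[3] = (-2)-4 = -6 → [6, 4, -2, -6, 0, 0]
k=4: xs[4] = (-6)-0 = -6 → [6, 4, -2, -6, -6, 0]
k=5: xs[5] = (-6)-0 = -6 → [6, 4, -2, -6, -6, -6]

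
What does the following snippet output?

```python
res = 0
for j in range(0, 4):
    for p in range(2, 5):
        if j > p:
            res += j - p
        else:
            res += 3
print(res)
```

j=0,p=2: not 0>2, res = 0+3 = 3
j=0,p=3: not 0>3, res = 3+3 = 6
j=0,p=4: not 0>4, res = 6+3 = 9
j=1,p=2: not 1>2, res = 9+3 = 12
j=1,p=3: not 1>3, res = 12+3 = 15
j=1,p=4: not 1>4, res = 15+3 = 18
j=2,p=2: not 2>2, res = 18+3 = 21
j=2,p=3: not 2>3, res = 21+3 = 24
j=2,p=4: not 2>4, res = 24+3 = 27
j=3,p=2: 3>2, res = 27+1 = 28
j=3,p=3: not 3>3, res = 28+3 = 31
j=3,p=4: not 3>4, res = 31+3 = 34

34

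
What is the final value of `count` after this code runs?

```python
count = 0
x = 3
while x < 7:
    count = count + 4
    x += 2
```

8

x=3: count = 0+4 = 4
x=5: count = 4+4 = 8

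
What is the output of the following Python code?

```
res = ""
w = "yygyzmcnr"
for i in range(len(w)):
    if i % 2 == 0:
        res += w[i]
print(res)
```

i=0: add 'y' → 'y'
i=1: skip
i=2: add 'g' → 'yg'
i=3: skip
i=4: add 'z' → 'ygz'
i=5: skip
i=6: add 'c' → 'ygzc'
i=7: skip
i=8: add 'r' → 'ygzcr'

ygzcr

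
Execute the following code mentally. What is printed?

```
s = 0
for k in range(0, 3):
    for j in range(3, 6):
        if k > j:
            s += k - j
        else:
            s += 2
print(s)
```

18

k=0,j=3: not 0>3, s = 0+2 = 2
k=0,j=4: not 0>4, s = 2+2 = 4
k=0,j=5: not 0>5, s = 4+2 = 6
k=1,j=3: not 1>3, s = 6+2 = 8
k=1,j=4: not 1>4, s = 8+2 = 10
k=1,j=5: not 1>5, s = 10+2 = 12
k=2,j=3: not 2>3, s = 12+2 = 14
k=2,j=4: not 2>4, s = 14+2 = 16
k=2,j=5: not 2>5, s = 16+2 = 18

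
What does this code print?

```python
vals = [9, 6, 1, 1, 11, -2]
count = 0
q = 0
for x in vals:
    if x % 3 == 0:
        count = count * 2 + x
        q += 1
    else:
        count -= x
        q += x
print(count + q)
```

x=9: %3==0, count = 0*2+9 = 9; q=1
x=6: %3==0, count = 9*2+6 = 24; q=2
x=1: not %3==0, count = 24-1 = 23; q=3
x=1: not %3==0, count = 23-1 = 22; q=4
x=11: not %3==0, count = 22-11 = 11; q=15
x=-2: not %3==0, count = 11-(-2) = 13; q=13
count+q = 13+13 = 26

26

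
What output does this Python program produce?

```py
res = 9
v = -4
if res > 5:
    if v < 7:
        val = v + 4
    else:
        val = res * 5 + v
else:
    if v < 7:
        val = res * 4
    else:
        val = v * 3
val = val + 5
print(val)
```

5

res=9, v=-4
res > 5 is True; v < 7 is True
→ val = v + 4 = 0
val = 0+5 = 5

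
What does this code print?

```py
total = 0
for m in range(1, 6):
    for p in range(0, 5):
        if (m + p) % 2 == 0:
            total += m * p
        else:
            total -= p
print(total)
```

46

m=1,p=0: odd sum, total = 0-0 = 0
m=1,p=1: even sum, total = 0+1 = 1
m=1,p=2: odd sum, total = 1-2 = -1
m=1,p=3: even sum, total = (-1)+3 = 2
m=1,p=4: odd sum, total = 2-4 = -2
m=2,p=0: even sum, total = (-2)+0 = -2
m=2,p=1: odd sum, total = (-2)-1 = -3
m=2,p=2: even sum, total = (-3)+4 = 1
m=2,p=3: odd sum, total = 1-3 = -2
m=2,p=4: even sum, total = (-2)+8 = 6
m=3,p=0: odd sum, total = 6-0 = 6
m=3,p=1: even sum, total = 6+3 = 9
m=3,p=2: odd sum, total = 9-2 = 7
m=3,p=3: even sum, total = 7+9 = 16
m=3,p=4: odd sum, total = 16-4 = 12
m=4,p=0: even sum, total = 12+0 = 12
m=4,p=1: odd sum, total = 12-1 = 11
m=4,p=2: even sum, total = 11+8 = 19
m=4,p=3: odd sum, total = 19-3 = 16
m=4,p=4: even sum, total = 16+16 = 32
m=5,p=0: odd sum, total = 32-0 = 32
m=5,p=1: even sum, total = 32+5 = 37
m=5,p=2: odd sum, total = 37-2 = 35
m=5,p=3: even sum, total = 35+15 = 50
m=5,p=4: odd sum, total = 50-4 = 46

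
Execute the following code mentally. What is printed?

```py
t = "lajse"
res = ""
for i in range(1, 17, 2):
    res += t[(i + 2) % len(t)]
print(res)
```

i=1: add t[3]='s' → 's'
i=3: add t[0]='l' → 'sl'
i=5: add t[2]='j' → 'slj'
i=7: add t[4]='e' → 'slje'
i=9: add t[1]='a' → 'sljea'
i=11: add t[3]='s' → 'sljeas'
i=13: add t[0]='l' → 'sljeasl'
i=15: add t[2]='j' → 'sljeaslj'

sljeaslj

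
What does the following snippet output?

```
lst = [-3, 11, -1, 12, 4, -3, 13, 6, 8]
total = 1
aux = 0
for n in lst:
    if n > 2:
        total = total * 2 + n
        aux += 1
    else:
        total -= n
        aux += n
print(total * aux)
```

n=-3: not >2, total = 1-(-3) = 4; aux=-3
n=11: >2, total = 4*2+11 = 19; aux=-2
n=-1: not >2, total = 19-(-1) = 20; aux=-3
n=12: >2, total = 20*2+12 = 52; aux=-2
n=4: >2, total = 52*2+4 = 108; aux=-1
n=-3: not >2, total = 108-(-3) = 111; aux=-4
n=13: >2, total = 111*2+13 = 235; aux=-3
n=6: >2, total = 235*2+6 = 476; aux=-2
n=8: >2, total = 476*2+8 = 960; aux=-1
total*aux = 960*(-1) = -960

-960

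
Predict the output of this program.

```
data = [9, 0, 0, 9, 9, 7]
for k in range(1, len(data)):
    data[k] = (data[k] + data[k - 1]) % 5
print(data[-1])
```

k=1: data[1] = (0+9)%5 = 4 → [9, 4, 0, 9, 9, 7]
k=2: data[2] = (0+4)%5 = 4 → [9, 4, 4, 9, 9, 7]
k=3: data[3] = (9+4)%5 = 3 → [9, 4, 4, 3, 9, 7]
k=4: data[4] = (9+3)%5 = 2 → [9, 4, 4, 3, 2, 7]
k=5: data[5] = (7+2)%5 = 4 → [9, 4, 4, 3, 2, 4]

4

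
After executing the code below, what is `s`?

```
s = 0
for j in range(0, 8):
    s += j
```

j=0: s = 0+0 = 0
j=1: s = 0+1 = 1
j=2: s = 1+2 = 3
j=3: s = 3+3 = 6
j=4: s = 6+4 = 10
j=5: s = 10+5 = 15
j=6: s = 15+6 = 21
j=7: s = 21+7 = 28

28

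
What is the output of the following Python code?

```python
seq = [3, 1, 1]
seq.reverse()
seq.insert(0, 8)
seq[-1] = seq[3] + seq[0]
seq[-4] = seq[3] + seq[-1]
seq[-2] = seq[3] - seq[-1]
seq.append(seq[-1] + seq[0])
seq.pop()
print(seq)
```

reverse → [1, 1, 3]
insert 8 at 0 → [8, 1, 1, 3]
seq[-1] = seq[3]+seq[0] = 3+8 = 11 → [8, 1, 1, 11]
seq[-4] = seq[3]+seq[-1] = 11+11 = 22 → [22, 1, 1, 11]
seq[-2] = seq[3]-seq[-1] = 11-11 = 0 → [22, 1, 0, 11]
append seq[-1]+seq[0] = 11+22 = 33 → [22, 1, 0, 11, 33]
pop() removes 33 → [22, 1, 0, 11]

[22, 1, 0, 11]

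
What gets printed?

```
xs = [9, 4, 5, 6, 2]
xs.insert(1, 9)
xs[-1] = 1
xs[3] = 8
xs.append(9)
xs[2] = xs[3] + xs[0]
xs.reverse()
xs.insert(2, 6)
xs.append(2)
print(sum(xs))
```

67

insert 9 at 1 → [9, 9, 4, 5, 6, 2]
xs[-1] = 1 → [9, 9, 4, 5, 6, 1]
xs[3] = 8 → [9, 9, 4, 8, 6, 1]
append 9 → [9, 9, 4, 8, 6, 1, 9]
xs[2] = xs[3]+xs[0] = 8+9 = 17 → [9, 9, 17, 8, 6, 1, 9]
reverse → [9, 1, 6, 8, 17, 9, 9]
insert 6 at 2 → [9, 1, 6, 6, 8, 17, 9, 9]
append 2 → [9, 1, 6, 6, 8, 17, 9, 9, 2]
sum = 67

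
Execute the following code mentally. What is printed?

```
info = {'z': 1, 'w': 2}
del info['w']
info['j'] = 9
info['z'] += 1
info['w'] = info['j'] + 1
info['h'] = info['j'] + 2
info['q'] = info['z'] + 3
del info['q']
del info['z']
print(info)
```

{'j': 9, 'w': 10, 'h': 11}

del 'w' → {'z': 1}
info['j'] = 9 → {'z': 1, 'j': 9}
info['z'] = 1+1 = 2 → {'z': 2, 'j': 9}
info['w'] = info['j']+1 = 10 → {'z': 2, 'j': 9, 'w': 10}
info['h'] = info['j']+2 = 11 → {'z': 2, 'j': 9, 'w': 10, 'h': 11}
info['q'] = info['z']+3 = 5 → {'z': 2, 'j': 9, 'w': 10, 'h': 11, 'q': 5}
del 'q' → {'z': 2, 'j': 9, 'w': 10, 'h': 11}
del 'z' → {'j': 9, 'w': 10, 'h': 11}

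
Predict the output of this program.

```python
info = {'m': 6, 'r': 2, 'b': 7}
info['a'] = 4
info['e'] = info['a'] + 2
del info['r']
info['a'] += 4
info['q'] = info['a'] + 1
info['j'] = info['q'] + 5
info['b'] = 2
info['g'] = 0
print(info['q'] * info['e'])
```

54

info['a'] = 4 → {'m': 6, 'r': 2, 'b': 7, 'a': 4}
info['e'] = info['a']+2 = 6 → {'m': 6, 'r': 2, 'b': 7, 'a': 4, 'e': 6}
del 'r' → {'m': 6, 'b': 7, 'a': 4, 'e': 6}
info['a'] = 4+4 = 8 → {'m': 6, 'b': 7, 'a': 8, 'e': 6}
info['q'] = info['a']+1 = 9 → {'m': 6, 'b': 7, 'a': 8, 'e': 6, 'q': 9}
info['j'] = info['q']+5 = 14 → {'m': 6, 'b': 7, 'a': 8, 'e': 6, 'q': 9, 'j': 14}
info['b'] = 2 → {'m': 6, 'b': 2, 'a': 8, 'e': 6, 'q': 9, 'j': 14}
info['g'] = 0 → {'m': 6, 'b': 2, 'a': 8, 'e': 6, 'q': 9, 'j': 14, 'g': 0}
info['q']*info['e'] = 9*6 = 54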